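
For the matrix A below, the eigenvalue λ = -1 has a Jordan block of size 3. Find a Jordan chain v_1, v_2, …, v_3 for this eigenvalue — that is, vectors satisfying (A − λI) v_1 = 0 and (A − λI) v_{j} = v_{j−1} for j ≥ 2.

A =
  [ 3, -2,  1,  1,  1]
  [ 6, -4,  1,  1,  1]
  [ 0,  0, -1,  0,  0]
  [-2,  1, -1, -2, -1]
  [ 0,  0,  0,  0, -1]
A Jordan chain for λ = -1 of length 3:
v_1 = (2, 4, 0, 0, 0)ᵀ
v_2 = (4, 6, 0, -2, 0)ᵀ
v_3 = (1, 0, 0, 0, 0)ᵀ

Let N = A − (-1)·I. We want v_3 with N^3 v_3 = 0 but N^2 v_3 ≠ 0; then v_{j-1} := N · v_j for j = 3, …, 2.

Pick v_3 = (1, 0, 0, 0, 0)ᵀ.
Then v_2 = N · v_3 = (4, 6, 0, -2, 0)ᵀ.
Then v_1 = N · v_2 = (2, 4, 0, 0, 0)ᵀ.

Sanity check: (A − (-1)·I) v_1 = (0, 0, 0, 0, 0)ᵀ = 0. ✓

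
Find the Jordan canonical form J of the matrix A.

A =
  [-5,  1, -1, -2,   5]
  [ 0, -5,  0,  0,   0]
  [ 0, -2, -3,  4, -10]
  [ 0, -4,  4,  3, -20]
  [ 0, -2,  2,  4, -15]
J_2(-5) ⊕ J_1(-5) ⊕ J_1(-5) ⊕ J_1(-5)

The characteristic polynomial is
  det(x·I − A) = x^5 + 25*x^4 + 250*x^3 + 1250*x^2 + 3125*x + 3125 = (x + 5)^5

Eigenvalues and multiplicities (the geometric multiplicity of λ is n − rank(A − λI), which equals the number of Jordan blocks for λ):
  λ = -5: algebraic multiplicity = 5, geometric multiplicity = 4

Determining the block sizes for each eigenvalue:
  λ = -5: 4 blocks summing to 5 forces exactly one block of size 2 and the rest size 1 → block sizes [2, 1, 1, 1]

Assembling the blocks gives a Jordan form
J =
  [-5,  1,  0,  0,  0]
  [ 0, -5,  0,  0,  0]
  [ 0,  0, -5,  0,  0]
  [ 0,  0,  0, -5,  0]
  [ 0,  0,  0,  0, -5]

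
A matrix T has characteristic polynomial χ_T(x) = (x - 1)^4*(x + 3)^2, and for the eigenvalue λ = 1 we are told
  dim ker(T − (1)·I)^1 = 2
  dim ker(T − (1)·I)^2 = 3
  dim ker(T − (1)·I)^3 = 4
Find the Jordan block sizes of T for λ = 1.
Block sizes for λ = 1: [3, 1]

From the dimensions of kernels of powers, the number of Jordan blocks of size at least j is d_j − d_{j−1} where d_j = dim ker(N^j) (with d_0 = 0). Computing the differences gives [2, 1, 1].
The number of blocks of size exactly k is (#blocks of size ≥ k) − (#blocks of size ≥ k + 1), so the partition is: 1 block(s) of size 1, 1 block(s) of size 3.
In nonincreasing order the block sizes are [3, 1].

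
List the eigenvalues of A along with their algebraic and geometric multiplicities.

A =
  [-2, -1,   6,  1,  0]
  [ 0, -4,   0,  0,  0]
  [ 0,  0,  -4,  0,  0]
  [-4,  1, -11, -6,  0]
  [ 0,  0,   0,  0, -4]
λ = -4: alg = 5, geom = 3

Step 1 — factor the characteristic polynomial to read off the algebraic multiplicities:
  χ_A(x) = (x + 4)^5

Step 2 — compute geometric multiplicities via the rank-nullity identity g(λ) = n − rank(A − λI):
  rank(A − (-4)·I) = 2, so dim ker(A − (-4)·I) = n − 2 = 3

Summary:
  λ = -4: algebraic multiplicity = 5, geometric multiplicity = 3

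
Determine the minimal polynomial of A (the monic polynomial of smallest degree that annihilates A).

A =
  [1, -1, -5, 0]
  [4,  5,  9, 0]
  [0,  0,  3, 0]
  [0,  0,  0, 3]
x^3 - 9*x^2 + 27*x - 27

The characteristic polynomial is χ_A(x) = (x - 3)^4, so the eigenvalues are known. The minimal polynomial is
  m_A(x) = Π_λ (x − λ)^{k_λ}
where k_λ is the size of the *largest* Jordan block for λ (equivalently, the smallest k with (A − λI)^k v = 0 for every generalised eigenvector v of λ).

  λ = 3: largest Jordan block has size 3, contributing (x − 3)^3

So m_A(x) = (x - 3)^3 = x^3 - 9*x^2 + 27*x - 27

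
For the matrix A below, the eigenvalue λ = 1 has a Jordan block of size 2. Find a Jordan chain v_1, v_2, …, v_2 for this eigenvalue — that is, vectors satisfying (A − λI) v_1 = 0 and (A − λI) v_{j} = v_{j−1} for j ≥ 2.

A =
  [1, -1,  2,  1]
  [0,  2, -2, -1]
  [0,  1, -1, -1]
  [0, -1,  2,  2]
A Jordan chain for λ = 1 of length 2:
v_1 = (-1, 1, 1, -1)ᵀ
v_2 = (0, 1, 0, 0)ᵀ

Let N = A − (1)·I. We want v_2 with N^2 v_2 = 0 but N^1 v_2 ≠ 0; then v_{j-1} := N · v_j for j = 2, …, 2.

Pick v_2 = (0, 1, 0, 0)ᵀ.
Then v_1 = N · v_2 = (-1, 1, 1, -1)ᵀ.

Sanity check: (A − (1)·I) v_1 = (0, 0, 0, 0)ᵀ = 0. ✓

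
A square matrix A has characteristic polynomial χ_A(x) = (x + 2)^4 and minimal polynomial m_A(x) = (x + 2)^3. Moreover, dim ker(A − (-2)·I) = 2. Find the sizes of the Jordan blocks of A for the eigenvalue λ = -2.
Block sizes for λ = -2: [3, 1]

Step 1 — from the characteristic polynomial, algebraic multiplicity of λ = -2 is 4. From dim ker(A − (-2)·I) = 2, there are exactly 2 Jordan blocks for λ = -2.
Step 2 — from the minimal polynomial, the factor (x + 2)^3 tells us the largest block for λ = -2 has size 3.
Step 3 — with total size 4, 2 blocks, and largest block 3, the block sizes (in nonincreasing order) are [3, 1].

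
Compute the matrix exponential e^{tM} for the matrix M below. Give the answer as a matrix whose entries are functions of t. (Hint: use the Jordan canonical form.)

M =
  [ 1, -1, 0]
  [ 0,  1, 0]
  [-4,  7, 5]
e^{tM} =
  [exp(t), -t*exp(t), 0]
  [0, exp(t), 0]
  [-exp(5*t) + exp(t), -t*exp(t) + 2*exp(5*t) - 2*exp(t), exp(5*t)]

Strategy: write M = P · J · P⁻¹ where J is a Jordan canonical form, so e^{tM} = P · e^{tJ} · P⁻¹, and e^{tJ} can be computed block-by-block.

M has Jordan form
J =
  [1, 1, 0]
  [0, 1, 0]
  [0, 0, 5]
(up to reordering of blocks).

Per-block formulas:
  For a 1×1 block at λ = 5: exp(t · [5]) = [e^(5t)].
  For a 2×2 Jordan block J_2(1): exp(t · J_2(1)) = e^(1t)·(I + t·N), where N is the 2×2 nilpotent shift.

After assembling e^{tJ} and conjugating by P, we get:

e^{tM} =
  [exp(t), -t*exp(t), 0]
  [0, exp(t), 0]
  [-exp(5*t) + exp(t), -t*exp(t) + 2*exp(5*t) - 2*exp(t), exp(5*t)]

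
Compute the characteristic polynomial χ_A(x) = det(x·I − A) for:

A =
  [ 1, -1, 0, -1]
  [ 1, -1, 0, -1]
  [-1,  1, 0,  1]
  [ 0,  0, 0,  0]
x^4

Expanding det(x·I − A) (e.g. by cofactor expansion or by noting that A is similar to its Jordan form J, which has the same characteristic polynomial as A) gives
  χ_A(x) = x^4
which factors as x^4. The eigenvalues (with algebraic multiplicities) are λ = 0 with multiplicity 4.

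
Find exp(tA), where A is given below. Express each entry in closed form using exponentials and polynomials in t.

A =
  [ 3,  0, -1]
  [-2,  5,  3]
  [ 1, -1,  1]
e^{tA} =
  [-t^2*exp(3*t)/2 + exp(3*t), t^2*exp(3*t)/2, t^2*exp(3*t) - t*exp(3*t)]
  [-t^2*exp(3*t)/2 - 2*t*exp(3*t), t^2*exp(3*t)/2 + 2*t*exp(3*t) + exp(3*t), t^2*exp(3*t) + 3*t*exp(3*t)]
  [t*exp(3*t), -t*exp(3*t), -2*t*exp(3*t) + exp(3*t)]

Strategy: write A = P · J · P⁻¹ where J is a Jordan canonical form, so e^{tA} = P · e^{tJ} · P⁻¹, and e^{tJ} can be computed block-by-block.

A has Jordan form
J =
  [3, 1, 0]
  [0, 3, 1]
  [0, 0, 3]
(up to reordering of blocks).

Per-block formulas:
  For a 3×3 Jordan block J_3(3): exp(t · J_3(3)) = e^(3t)·(I + t·N + (t^2/2)·N^2), where N is the 3×3 nilpotent shift.

After assembling e^{tJ} and conjugating by P, we get:

e^{tA} =
  [-t^2*exp(3*t)/2 + exp(3*t), t^2*exp(3*t)/2, t^2*exp(3*t) - t*exp(3*t)]
  [-t^2*exp(3*t)/2 - 2*t*exp(3*t), t^2*exp(3*t)/2 + 2*t*exp(3*t) + exp(3*t), t^2*exp(3*t) + 3*t*exp(3*t)]
  [t*exp(3*t), -t*exp(3*t), -2*t*exp(3*t) + exp(3*t)]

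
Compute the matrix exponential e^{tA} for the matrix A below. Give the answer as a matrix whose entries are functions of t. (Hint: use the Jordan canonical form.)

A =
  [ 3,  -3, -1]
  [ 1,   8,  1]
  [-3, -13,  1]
e^{tA} =
  [t^2*exp(4*t)/2 - t*exp(4*t) + exp(4*t), 2*t^2*exp(4*t) - 3*t*exp(4*t), t^2*exp(4*t)/2 - t*exp(4*t)]
  [t*exp(4*t), 4*t*exp(4*t) + exp(4*t), t*exp(4*t)]
  [-t^2*exp(4*t)/2 - 3*t*exp(4*t), -2*t^2*exp(4*t) - 13*t*exp(4*t), -t^2*exp(4*t)/2 - 3*t*exp(4*t) + exp(4*t)]

Strategy: write A = P · J · P⁻¹ where J is a Jordan canonical form, so e^{tA} = P · e^{tJ} · P⁻¹, and e^{tJ} can be computed block-by-block.

A has Jordan form
J =
  [4, 1, 0]
  [0, 4, 1]
  [0, 0, 4]
(up to reordering of blocks).

Per-block formulas:
  For a 3×3 Jordan block J_3(4): exp(t · J_3(4)) = e^(4t)·(I + t·N + (t^2/2)·N^2), where N is the 3×3 nilpotent shift.

After assembling e^{tJ} and conjugating by P, we get:

e^{tA} =
  [t^2*exp(4*t)/2 - t*exp(4*t) + exp(4*t), 2*t^2*exp(4*t) - 3*t*exp(4*t), t^2*exp(4*t)/2 - t*exp(4*t)]
  [t*exp(4*t), 4*t*exp(4*t) + exp(4*t), t*exp(4*t)]
  [-t^2*exp(4*t)/2 - 3*t*exp(4*t), -2*t^2*exp(4*t) - 13*t*exp(4*t), -t^2*exp(4*t)/2 - 3*t*exp(4*t) + exp(4*t)]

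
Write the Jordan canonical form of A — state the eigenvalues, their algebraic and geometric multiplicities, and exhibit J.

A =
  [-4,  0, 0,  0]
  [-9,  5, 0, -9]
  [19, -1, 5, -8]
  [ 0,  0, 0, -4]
J_1(-4) ⊕ J_1(-4) ⊕ J_2(5)

The characteristic polynomial is
  det(x·I − A) = x^4 - 2*x^3 - 39*x^2 + 40*x + 400 = (x - 5)^2*(x + 4)^2

Eigenvalues and multiplicities (the geometric multiplicity of λ is n − rank(A − λI), which equals the number of Jordan blocks for λ):
  λ = -4: algebraic multiplicity = 2, geometric multiplicity = 2
  λ = 5: algebraic multiplicity = 2, geometric multiplicity = 1

Determining the block sizes for each eigenvalue:
  λ = -4: gm = am = 2, so every block has size 1 → block sizes [1, 1]
  λ = 5: one block (gm = 1), so the single block has size am = 2 → block sizes [2]

Assembling the blocks gives a Jordan form
J =
  [-4,  0, 0, 0]
  [ 0, -4, 0, 0]
  [ 0,  0, 5, 1]
  [ 0,  0, 0, 5]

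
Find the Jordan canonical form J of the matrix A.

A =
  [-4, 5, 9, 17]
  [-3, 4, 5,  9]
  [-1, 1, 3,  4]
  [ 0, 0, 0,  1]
J_3(1) ⊕ J_1(1)

The characteristic polynomial is
  det(x·I − A) = x^4 - 4*x^3 + 6*x^2 - 4*x + 1 = (x - 1)^4

Eigenvalues and multiplicities (the geometric multiplicity of λ is n − rank(A − λI), which equals the number of Jordan blocks for λ):
  λ = 1: algebraic multiplicity = 4, geometric multiplicity = 2

Determining the block sizes for each eigenvalue:
  λ = 1: with am = 4 and gm = 2, the partition is not yet determined (e.g. several partitions of 4 into 2 parts exist). Let N = A − (1)·I. Computing rank(N^1) = 2, rank(N^2) = 1, rank(N^3) = 0; the number of blocks of size ≥ j is rank(N^{j−1}) − rank(N^j), giving [2, 1, 1]. So we have 1 block(s) of size 3, 1 block(s) of size 1 → block sizes [3, 1]

Assembling the blocks gives a Jordan form
J =
  [1, 1, 0, 0]
  [0, 1, 1, 0]
  [0, 0, 1, 0]
  [0, 0, 0, 1]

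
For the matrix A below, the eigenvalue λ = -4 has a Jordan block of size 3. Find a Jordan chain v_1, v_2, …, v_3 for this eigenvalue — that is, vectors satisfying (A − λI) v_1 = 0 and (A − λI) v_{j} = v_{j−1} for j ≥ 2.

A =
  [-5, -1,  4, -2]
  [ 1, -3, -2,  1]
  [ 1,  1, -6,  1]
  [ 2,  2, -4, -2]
A Jordan chain for λ = -4 of length 3:
v_1 = (-2, 2, 2, 4)ᵀ
v_2 = (4, -2, -2, -4)ᵀ
v_3 = (0, 0, 1, 0)ᵀ

Let N = A − (-4)·I. We want v_3 with N^3 v_3 = 0 but N^2 v_3 ≠ 0; then v_{j-1} := N · v_j for j = 3, …, 2.

Pick v_3 = (0, 0, 1, 0)ᵀ.
Then v_2 = N · v_3 = (4, -2, -2, -4)ᵀ.
Then v_1 = N · v_2 = (-2, 2, 2, 4)ᵀ.

Sanity check: (A − (-4)·I) v_1 = (0, 0, 0, 0)ᵀ = 0. ✓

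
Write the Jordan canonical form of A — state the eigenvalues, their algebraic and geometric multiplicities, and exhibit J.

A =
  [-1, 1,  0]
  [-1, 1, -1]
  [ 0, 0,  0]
J_3(0)

The characteristic polynomial is
  det(x·I − A) = x^3

Eigenvalues and multiplicities (the geometric multiplicity of λ is n − rank(A − λI), which equals the number of Jordan blocks for λ):
  λ = 0: algebraic multiplicity = 3, geometric multiplicity = 1

Determining the block sizes for each eigenvalue:
  λ = 0: one block (gm = 1), so the single block has size am = 3 → block sizes [3]

Assembling the blocks gives a Jordan form
J =
  [0, 1, 0]
  [0, 0, 1]
  [0, 0, 0]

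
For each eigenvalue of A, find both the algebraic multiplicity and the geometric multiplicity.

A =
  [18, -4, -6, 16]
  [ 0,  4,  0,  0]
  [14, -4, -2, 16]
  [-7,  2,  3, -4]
λ = 4: alg = 4, geom = 3

Step 1 — factor the characteristic polynomial to read off the algebraic multiplicities:
  χ_A(x) = (x - 4)^4

Step 2 — compute geometric multiplicities via the rank-nullity identity g(λ) = n − rank(A − λI):
  rank(A − (4)·I) = 1, so dim ker(A − (4)·I) = n − 1 = 3

Summary:
  λ = 4: algebraic multiplicity = 4, geometric multiplicity = 3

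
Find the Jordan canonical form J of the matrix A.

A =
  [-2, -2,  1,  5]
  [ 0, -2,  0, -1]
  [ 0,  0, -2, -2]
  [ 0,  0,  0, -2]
J_2(-2) ⊕ J_2(-2)

The characteristic polynomial is
  det(x·I − A) = x^4 + 8*x^3 + 24*x^2 + 32*x + 16 = (x + 2)^4

Eigenvalues and multiplicities (the geometric multiplicity of λ is n − rank(A − λI), which equals the number of Jordan blocks for λ):
  λ = -2: algebraic multiplicity = 4, geometric multiplicity = 2

Determining the block sizes for each eigenvalue:
  λ = -2: with am = 4 and gm = 2, the partition is not yet determined (e.g. several partitions of 4 into 2 parts exist). Let N = A − (-2)·I. Computing rank(N^1) = 2, rank(N^2) = 0; the number of blocks of size ≥ j is rank(N^{j−1}) − rank(N^j), giving [2, 2]. So we have 2 block(s) of size 2 → block sizes [2, 2]

Assembling the blocks gives a Jordan form
J =
  [-2,  1,  0,  0]
  [ 0, -2,  0,  0]
  [ 0,  0, -2,  1]
  [ 0,  0,  0, -2]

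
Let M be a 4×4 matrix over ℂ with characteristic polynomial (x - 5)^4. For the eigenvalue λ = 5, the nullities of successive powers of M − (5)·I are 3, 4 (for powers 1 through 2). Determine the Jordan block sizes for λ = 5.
Block sizes for λ = 5: [2, 1, 1]

From the dimensions of kernels of powers, the number of Jordan blocks of size at least j is d_j − d_{j−1} where d_j = dim ker(N^j) (with d_0 = 0). Computing the differences gives [3, 1].
The number of blocks of size exactly k is (#blocks of size ≥ k) − (#blocks of size ≥ k + 1), so the partition is: 2 block(s) of size 1, 1 block(s) of size 2.
In nonincreasing order the block sizes are [2, 1, 1].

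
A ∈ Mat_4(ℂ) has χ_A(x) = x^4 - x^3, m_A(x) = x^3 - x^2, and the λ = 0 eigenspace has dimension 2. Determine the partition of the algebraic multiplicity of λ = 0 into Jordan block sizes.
Block sizes for λ = 0: [2, 1]

Step 1 — from the characteristic polynomial, algebraic multiplicity of λ = 0 is 3. From dim ker(A − (0)·I) = 2, there are exactly 2 Jordan blocks for λ = 0.
Step 2 — from the minimal polynomial, the factor (x − 0)^2 tells us the largest block for λ = 0 has size 2.
Step 3 — with total size 3, 2 blocks, and largest block 2, the block sizes (in nonincreasing order) are [2, 1].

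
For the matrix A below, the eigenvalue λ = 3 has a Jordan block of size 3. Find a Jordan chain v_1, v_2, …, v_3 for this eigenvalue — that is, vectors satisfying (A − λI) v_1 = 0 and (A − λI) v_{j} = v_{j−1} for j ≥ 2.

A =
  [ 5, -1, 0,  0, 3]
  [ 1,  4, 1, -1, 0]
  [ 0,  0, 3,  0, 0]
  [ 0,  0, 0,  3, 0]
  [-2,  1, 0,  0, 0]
A Jordan chain for λ = 3 of length 3:
v_1 = (-3, 3, 0, 0, 3)ᵀ
v_2 = (2, 1, 0, 0, -2)ᵀ
v_3 = (1, 0, 0, 0, 0)ᵀ

Let N = A − (3)·I. We want v_3 with N^3 v_3 = 0 but N^2 v_3 ≠ 0; then v_{j-1} := N · v_j for j = 3, …, 2.

Pick v_3 = (1, 0, 0, 0, 0)ᵀ.
Then v_2 = N · v_3 = (2, 1, 0, 0, -2)ᵀ.
Then v_1 = N · v_2 = (-3, 3, 0, 0, 3)ᵀ.

Sanity check: (A − (3)·I) v_1 = (0, 0, 0, 0, 0)ᵀ = 0. ✓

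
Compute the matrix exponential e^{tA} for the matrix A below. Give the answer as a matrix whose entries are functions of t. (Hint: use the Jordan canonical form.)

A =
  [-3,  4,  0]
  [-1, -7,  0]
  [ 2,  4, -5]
e^{tA} =
  [2*t*exp(-5*t) + exp(-5*t), 4*t*exp(-5*t), 0]
  [-t*exp(-5*t), -2*t*exp(-5*t) + exp(-5*t), 0]
  [2*t*exp(-5*t), 4*t*exp(-5*t), exp(-5*t)]

Strategy: write A = P · J · P⁻¹ where J is a Jordan canonical form, so e^{tA} = P · e^{tJ} · P⁻¹, and e^{tJ} can be computed block-by-block.

A has Jordan form
J =
  [-5,  1,  0]
  [ 0, -5,  0]
  [ 0,  0, -5]
(up to reordering of blocks).

Per-block formulas:
  For a 2×2 Jordan block J_2(-5): exp(t · J_2(-5)) = e^(-5t)·(I + t·N), where N is the 2×2 nilpotent shift.
  For a 1×1 block at λ = -5: exp(t · [-5]) = [e^(-5t)].

After assembling e^{tJ} and conjugating by P, we get:

e^{tA} =
  [2*t*exp(-5*t) + exp(-5*t), 4*t*exp(-5*t), 0]
  [-t*exp(-5*t), -2*t*exp(-5*t) + exp(-5*t), 0]
  [2*t*exp(-5*t), 4*t*exp(-5*t), exp(-5*t)]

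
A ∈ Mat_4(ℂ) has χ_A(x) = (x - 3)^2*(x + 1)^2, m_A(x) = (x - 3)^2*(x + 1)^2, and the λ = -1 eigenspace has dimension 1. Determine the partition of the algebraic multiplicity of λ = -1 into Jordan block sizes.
Block sizes for λ = -1: [2]

Step 1 — from the characteristic polynomial, algebraic multiplicity of λ = -1 is 2. From dim ker(A − (-1)·I) = 1, there are exactly 1 Jordan blocks for λ = -1.
Step 2 — from the minimal polynomial, the factor (x + 1)^2 tells us the largest block for λ = -1 has size 2.
Step 3 — with total size 2, 1 blocks, and largest block 2, the block sizes (in nonincreasing order) are [2].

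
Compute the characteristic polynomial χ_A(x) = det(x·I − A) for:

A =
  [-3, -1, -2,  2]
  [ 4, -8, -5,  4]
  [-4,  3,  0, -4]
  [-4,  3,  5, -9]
x^4 + 20*x^3 + 150*x^2 + 500*x + 625

Expanding det(x·I − A) (e.g. by cofactor expansion or by noting that A is similar to its Jordan form J, which has the same characteristic polynomial as A) gives
  χ_A(x) = x^4 + 20*x^3 + 150*x^2 + 500*x + 625
which factors as (x + 5)^4. The eigenvalues (with algebraic multiplicities) are λ = -5 with multiplicity 4.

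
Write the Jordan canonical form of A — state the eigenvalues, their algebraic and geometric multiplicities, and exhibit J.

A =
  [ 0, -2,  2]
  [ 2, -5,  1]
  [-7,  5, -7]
J_3(-4)

The characteristic polynomial is
  det(x·I − A) = x^3 + 12*x^2 + 48*x + 64 = (x + 4)^3

Eigenvalues and multiplicities (the geometric multiplicity of λ is n − rank(A − λI), which equals the number of Jordan blocks for λ):
  λ = -4: algebraic multiplicity = 3, geometric multiplicity = 1

Determining the block sizes for each eigenvalue:
  λ = -4: one block (gm = 1), so the single block has size am = 3 → block sizes [3]

Assembling the blocks gives a Jordan form
J =
  [-4,  1,  0]
  [ 0, -4,  1]
  [ 0,  0, -4]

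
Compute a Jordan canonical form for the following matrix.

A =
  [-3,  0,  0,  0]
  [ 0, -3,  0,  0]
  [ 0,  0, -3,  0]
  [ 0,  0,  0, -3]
J_1(-3) ⊕ J_1(-3) ⊕ J_1(-3) ⊕ J_1(-3)

The characteristic polynomial is
  det(x·I − A) = x^4 + 12*x^3 + 54*x^2 + 108*x + 81 = (x + 3)^4

Eigenvalues and multiplicities (the geometric multiplicity of λ is n − rank(A − λI), which equals the number of Jordan blocks for λ):
  λ = -3: algebraic multiplicity = 4, geometric multiplicity = 4

Determining the block sizes for each eigenvalue:
  λ = -3: gm = am = 4, so every block has size 1 → block sizes [1, 1, 1, 1]

Assembling the blocks gives a Jordan form
J =
  [-3,  0,  0,  0]
  [ 0, -3,  0,  0]
  [ 0,  0, -3,  0]
  [ 0,  0,  0, -3]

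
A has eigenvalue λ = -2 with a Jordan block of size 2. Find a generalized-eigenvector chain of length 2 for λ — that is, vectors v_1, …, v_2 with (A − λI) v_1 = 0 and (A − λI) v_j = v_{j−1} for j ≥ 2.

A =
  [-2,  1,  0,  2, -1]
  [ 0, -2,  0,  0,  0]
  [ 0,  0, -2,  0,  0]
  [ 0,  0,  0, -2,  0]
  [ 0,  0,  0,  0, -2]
A Jordan chain for λ = -2 of length 2:
v_1 = (1, 0, 0, 0, 0)ᵀ
v_2 = (0, 1, 0, 0, 0)ᵀ

Let N = A − (-2)·I. We want v_2 with N^2 v_2 = 0 but N^1 v_2 ≠ 0; then v_{j-1} := N · v_j for j = 2, …, 2.

Pick v_2 = (0, 1, 0, 0, 0)ᵀ.
Then v_1 = N · v_2 = (1, 0, 0, 0, 0)ᵀ.

Sanity check: (A − (-2)·I) v_1 = (0, 0, 0, 0, 0)ᵀ = 0. ✓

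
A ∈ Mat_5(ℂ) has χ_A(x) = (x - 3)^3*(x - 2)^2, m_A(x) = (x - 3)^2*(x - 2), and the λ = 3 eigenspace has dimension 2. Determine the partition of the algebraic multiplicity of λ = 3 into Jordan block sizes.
Block sizes for λ = 3: [2, 1]

Step 1 — from the characteristic polynomial, algebraic multiplicity of λ = 3 is 3. From dim ker(A − (3)·I) = 2, there are exactly 2 Jordan blocks for λ = 3.
Step 2 — from the minimal polynomial, the factor (x − 3)^2 tells us the largest block for λ = 3 has size 2.
Step 3 — with total size 3, 2 blocks, and largest block 2, the block sizes (in nonincreasing order) are [2, 1].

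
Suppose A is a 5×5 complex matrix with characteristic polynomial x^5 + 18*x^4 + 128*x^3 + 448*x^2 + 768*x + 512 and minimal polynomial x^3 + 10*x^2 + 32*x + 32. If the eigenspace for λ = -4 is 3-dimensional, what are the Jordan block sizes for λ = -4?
Block sizes for λ = -4: [2, 1, 1]

Step 1 — from the characteristic polynomial, algebraic multiplicity of λ = -4 is 4. From dim ker(A − (-4)·I) = 3, there are exactly 3 Jordan blocks for λ = -4.
Step 2 — from the minimal polynomial, the factor (x + 4)^2 tells us the largest block for λ = -4 has size 2.
Step 3 — with total size 4, 3 blocks, and largest block 2, the block sizes (in nonincreasing order) are [2, 1, 1].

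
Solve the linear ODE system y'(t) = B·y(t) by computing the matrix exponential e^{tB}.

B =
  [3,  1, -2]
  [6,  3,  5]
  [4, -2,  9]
e^{tB} =
  [t^2*exp(5*t) - 2*t*exp(5*t) + exp(5*t), t*exp(5*t), t^2*exp(5*t)/2 - 2*t*exp(5*t)]
  [-2*t^2*exp(5*t) + 6*t*exp(5*t), -2*t*exp(5*t) + exp(5*t), -t^2*exp(5*t) + 5*t*exp(5*t)]
  [-2*t^2*exp(5*t) + 4*t*exp(5*t), -2*t*exp(5*t), -t^2*exp(5*t) + 4*t*exp(5*t) + exp(5*t)]

Strategy: write B = P · J · P⁻¹ where J is a Jordan canonical form, so e^{tB} = P · e^{tJ} · P⁻¹, and e^{tJ} can be computed block-by-block.

B has Jordan form
J =
  [5, 1, 0]
  [0, 5, 1]
  [0, 0, 5]
(up to reordering of blocks).

Per-block formulas:
  For a 3×3 Jordan block J_3(5): exp(t · J_3(5)) = e^(5t)·(I + t·N + (t^2/2)·N^2), where N is the 3×3 nilpotent shift.

After assembling e^{tJ} and conjugating by P, we get:

e^{tB} =
  [t^2*exp(5*t) - 2*t*exp(5*t) + exp(5*t), t*exp(5*t), t^2*exp(5*t)/2 - 2*t*exp(5*t)]
  [-2*t^2*exp(5*t) + 6*t*exp(5*t), -2*t*exp(5*t) + exp(5*t), -t^2*exp(5*t) + 5*t*exp(5*t)]
  [-2*t^2*exp(5*t) + 4*t*exp(5*t), -2*t*exp(5*t), -t^2*exp(5*t) + 4*t*exp(5*t) + exp(5*t)]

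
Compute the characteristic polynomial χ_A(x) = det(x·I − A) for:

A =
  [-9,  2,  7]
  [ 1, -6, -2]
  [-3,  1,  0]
x^3 + 15*x^2 + 75*x + 125

Expanding det(x·I − A) (e.g. by cofactor expansion or by noting that A is similar to its Jordan form J, which has the same characteristic polynomial as A) gives
  χ_A(x) = x^3 + 15*x^2 + 75*x + 125
which factors as (x + 5)^3. The eigenvalues (with algebraic multiplicities) are λ = -5 with multiplicity 3.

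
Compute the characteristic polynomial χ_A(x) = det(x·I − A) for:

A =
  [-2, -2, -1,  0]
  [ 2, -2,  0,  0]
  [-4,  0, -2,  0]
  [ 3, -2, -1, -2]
x^4 + 8*x^3 + 24*x^2 + 32*x + 16

Expanding det(x·I − A) (e.g. by cofactor expansion or by noting that A is similar to its Jordan form J, which has the same characteristic polynomial as A) gives
  χ_A(x) = x^4 + 8*x^3 + 24*x^2 + 32*x + 16
which factors as (x + 2)^4. The eigenvalues (with algebraic multiplicities) are λ = -2 with multiplicity 4.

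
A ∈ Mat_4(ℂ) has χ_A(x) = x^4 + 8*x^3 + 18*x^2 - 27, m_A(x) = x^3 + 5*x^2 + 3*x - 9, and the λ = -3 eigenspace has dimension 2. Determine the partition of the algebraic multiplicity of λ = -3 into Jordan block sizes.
Block sizes for λ = -3: [2, 1]

Step 1 — from the characteristic polynomial, algebraic multiplicity of λ = -3 is 3. From dim ker(A − (-3)·I) = 2, there are exactly 2 Jordan blocks for λ = -3.
Step 2 — from the minimal polynomial, the factor (x + 3)^2 tells us the largest block for λ = -3 has size 2.
Step 3 — with total size 3, 2 blocks, and largest block 2, the block sizes (in nonincreasing order) are [2, 1].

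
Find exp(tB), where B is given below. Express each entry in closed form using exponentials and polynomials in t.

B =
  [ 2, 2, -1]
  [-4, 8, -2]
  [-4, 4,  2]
e^{tB} =
  [-2*t*exp(4*t) + exp(4*t), 2*t*exp(4*t), -t*exp(4*t)]
  [-4*t*exp(4*t), 4*t*exp(4*t) + exp(4*t), -2*t*exp(4*t)]
  [-4*t*exp(4*t), 4*t*exp(4*t), -2*t*exp(4*t) + exp(4*t)]

Strategy: write B = P · J · P⁻¹ where J is a Jordan canonical form, so e^{tB} = P · e^{tJ} · P⁻¹, and e^{tJ} can be computed block-by-block.

B has Jordan form
J =
  [4, 1, 0]
  [0, 4, 0]
  [0, 0, 4]
(up to reordering of blocks).

Per-block formulas:
  For a 1×1 block at λ = 4: exp(t · [4]) = [e^(4t)].
  For a 2×2 Jordan block J_2(4): exp(t · J_2(4)) = e^(4t)·(I + t·N), where N is the 2×2 nilpotent shift.

After assembling e^{tJ} and conjugating by P, we get:

e^{tB} =
  [-2*t*exp(4*t) + exp(4*t), 2*t*exp(4*t), -t*exp(4*t)]
  [-4*t*exp(4*t), 4*t*exp(4*t) + exp(4*t), -2*t*exp(4*t)]
  [-4*t*exp(4*t), 4*t*exp(4*t), -2*t*exp(4*t) + exp(4*t)]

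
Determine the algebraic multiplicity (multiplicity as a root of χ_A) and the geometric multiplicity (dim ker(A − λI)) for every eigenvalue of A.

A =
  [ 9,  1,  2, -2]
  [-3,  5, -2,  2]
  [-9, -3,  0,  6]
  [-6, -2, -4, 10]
λ = 6: alg = 4, geom = 3

Step 1 — factor the characteristic polynomial to read off the algebraic multiplicities:
  χ_A(x) = (x - 6)^4

Step 2 — compute geometric multiplicities via the rank-nullity identity g(λ) = n − rank(A − λI):
  rank(A − (6)·I) = 1, so dim ker(A − (6)·I) = n − 1 = 3

Summary:
  λ = 6: algebraic multiplicity = 4, geometric multiplicity = 3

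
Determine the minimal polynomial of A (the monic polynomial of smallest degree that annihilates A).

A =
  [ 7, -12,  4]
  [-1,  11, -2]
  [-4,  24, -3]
x^2 - 10*x + 25

The characteristic polynomial is χ_A(x) = (x - 5)^3, so the eigenvalues are known. The minimal polynomial is
  m_A(x) = Π_λ (x − λ)^{k_λ}
where k_λ is the size of the *largest* Jordan block for λ (equivalently, the smallest k with (A − λI)^k v = 0 for every generalised eigenvector v of λ).

  λ = 5: largest Jordan block has size 2, contributing (x − 5)^2

So m_A(x) = (x - 5)^2 = x^2 - 10*x + 25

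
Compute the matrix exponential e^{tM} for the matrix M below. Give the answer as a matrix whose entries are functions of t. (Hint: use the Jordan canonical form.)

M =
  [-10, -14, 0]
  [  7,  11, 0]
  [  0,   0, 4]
e^{tM} =
  [-exp(4*t) + 2*exp(-3*t), -2*exp(4*t) + 2*exp(-3*t), 0]
  [exp(4*t) - exp(-3*t), 2*exp(4*t) - exp(-3*t), 0]
  [0, 0, exp(4*t)]

Strategy: write M = P · J · P⁻¹ where J is a Jordan canonical form, so e^{tM} = P · e^{tJ} · P⁻¹, and e^{tJ} can be computed block-by-block.

M has Jordan form
J =
  [-3, 0, 0]
  [ 0, 4, 0]
  [ 0, 0, 4]
(up to reordering of blocks).

Per-block formulas:
  For a 1×1 block at λ = -3: exp(t · [-3]) = [e^(-3t)].
  For a 1×1 block at λ = 4: exp(t · [4]) = [e^(4t)].

After assembling e^{tJ} and conjugating by P, we get:

e^{tM} =
  [-exp(4*t) + 2*exp(-3*t), -2*exp(4*t) + 2*exp(-3*t), 0]
  [exp(4*t) - exp(-3*t), 2*exp(4*t) - exp(-3*t), 0]
  [0, 0, exp(4*t)]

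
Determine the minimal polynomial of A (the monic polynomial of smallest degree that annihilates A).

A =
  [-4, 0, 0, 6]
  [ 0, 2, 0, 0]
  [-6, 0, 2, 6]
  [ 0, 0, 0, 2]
x^2 + 2*x - 8

The characteristic polynomial is χ_A(x) = (x - 2)^3*(x + 4), so the eigenvalues are known. The minimal polynomial is
  m_A(x) = Π_λ (x − λ)^{k_λ}
where k_λ is the size of the *largest* Jordan block for λ (equivalently, the smallest k with (A − λI)^k v = 0 for every generalised eigenvector v of λ).

  λ = -4: largest Jordan block has size 1, contributing (x + 4)
  λ = 2: largest Jordan block has size 1, contributing (x − 2)

So m_A(x) = (x - 2)*(x + 4) = x^2 + 2*x - 8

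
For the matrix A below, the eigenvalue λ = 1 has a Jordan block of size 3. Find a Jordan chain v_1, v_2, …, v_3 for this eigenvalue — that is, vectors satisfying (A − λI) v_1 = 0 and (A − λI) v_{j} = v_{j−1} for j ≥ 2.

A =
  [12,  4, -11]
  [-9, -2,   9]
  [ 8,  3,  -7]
A Jordan chain for λ = 1 of length 3:
v_1 = (-3, 0, -3)ᵀ
v_2 = (11, -9, 8)ᵀ
v_3 = (1, 0, 0)ᵀ

Let N = A − (1)·I. We want v_3 with N^3 v_3 = 0 but N^2 v_3 ≠ 0; then v_{j-1} := N · v_j for j = 3, …, 2.

Pick v_3 = (1, 0, 0)ᵀ.
Then v_2 = N · v_3 = (11, -9, 8)ᵀ.
Then v_1 = N · v_2 = (-3, 0, -3)ᵀ.

Sanity check: (A − (1)·I) v_1 = (0, 0, 0)ᵀ = 0. ✓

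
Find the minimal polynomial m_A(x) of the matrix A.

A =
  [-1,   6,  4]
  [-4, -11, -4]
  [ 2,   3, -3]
x^2 + 10*x + 25

The characteristic polynomial is χ_A(x) = (x + 5)^3, so the eigenvalues are known. The minimal polynomial is
  m_A(x) = Π_λ (x − λ)^{k_λ}
where k_λ is the size of the *largest* Jordan block for λ (equivalently, the smallest k with (A − λI)^k v = 0 for every generalised eigenvector v of λ).

  λ = -5: largest Jordan block has size 2, contributing (x + 5)^2

So m_A(x) = (x + 5)^2 = x^2 + 10*x + 25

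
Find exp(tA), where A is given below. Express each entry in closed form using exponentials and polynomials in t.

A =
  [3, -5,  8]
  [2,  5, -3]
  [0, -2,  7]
e^{tA} =
  [-3*t^2*exp(5*t) - 2*t*exp(5*t) + exp(5*t), -3*t^2*exp(5*t) - 5*t*exp(5*t), 15*t^2*exp(5*t)/2 + 8*t*exp(5*t)]
  [-2*t^2*exp(5*t) + 2*t*exp(5*t), -2*t^2*exp(5*t) + exp(5*t), 5*t^2*exp(5*t) - 3*t*exp(5*t)]
  [-2*t^2*exp(5*t), -2*t^2*exp(5*t) - 2*t*exp(5*t), 5*t^2*exp(5*t) + 2*t*exp(5*t) + exp(5*t)]

Strategy: write A = P · J · P⁻¹ where J is a Jordan canonical form, so e^{tA} = P · e^{tJ} · P⁻¹, and e^{tJ} can be computed block-by-block.

A has Jordan form
J =
  [5, 1, 0]
  [0, 5, 1]
  [0, 0, 5]
(up to reordering of blocks).

Per-block formulas:
  For a 3×3 Jordan block J_3(5): exp(t · J_3(5)) = e^(5t)·(I + t·N + (t^2/2)·N^2), where N is the 3×3 nilpotent shift.

After assembling e^{tJ} and conjugating by P, we get:

e^{tA} =
  [-3*t^2*exp(5*t) - 2*t*exp(5*t) + exp(5*t), -3*t^2*exp(5*t) - 5*t*exp(5*t), 15*t^2*exp(5*t)/2 + 8*t*exp(5*t)]
  [-2*t^2*exp(5*t) + 2*t*exp(5*t), -2*t^2*exp(5*t) + exp(5*t), 5*t^2*exp(5*t) - 3*t*exp(5*t)]
  [-2*t^2*exp(5*t), -2*t^2*exp(5*t) - 2*t*exp(5*t), 5*t^2*exp(5*t) + 2*t*exp(5*t) + exp(5*t)]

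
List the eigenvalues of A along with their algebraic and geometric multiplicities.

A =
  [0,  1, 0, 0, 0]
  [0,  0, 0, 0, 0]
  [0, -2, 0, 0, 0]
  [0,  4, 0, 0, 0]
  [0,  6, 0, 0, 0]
λ = 0: alg = 5, geom = 4

Step 1 — factor the characteristic polynomial to read off the algebraic multiplicities:
  χ_A(x) = x^5

Step 2 — compute geometric multiplicities via the rank-nullity identity g(λ) = n − rank(A − λI):
  rank(A − (0)·I) = 1, so dim ker(A − (0)·I) = n − 1 = 4

Summary:
  λ = 0: algebraic multiplicity = 5, geometric multiplicity = 4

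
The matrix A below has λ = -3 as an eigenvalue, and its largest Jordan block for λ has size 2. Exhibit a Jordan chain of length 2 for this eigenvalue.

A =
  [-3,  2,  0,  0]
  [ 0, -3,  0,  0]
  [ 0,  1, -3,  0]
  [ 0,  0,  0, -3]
A Jordan chain for λ = -3 of length 2:
v_1 = (2, 0, 1, 0)ᵀ
v_2 = (0, 1, 0, 0)ᵀ

Let N = A − (-3)·I. We want v_2 with N^2 v_2 = 0 but N^1 v_2 ≠ 0; then v_{j-1} := N · v_j for j = 2, …, 2.

Pick v_2 = (0, 1, 0, 0)ᵀ.
Then v_1 = N · v_2 = (2, 0, 1, 0)ᵀ.

Sanity check: (A − (-3)·I) v_1 = (0, 0, 0, 0)ᵀ = 0. ✓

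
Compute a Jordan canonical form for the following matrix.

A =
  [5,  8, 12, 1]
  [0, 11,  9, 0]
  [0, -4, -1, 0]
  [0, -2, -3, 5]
J_3(5) ⊕ J_1(5)

The characteristic polynomial is
  det(x·I − A) = x^4 - 20*x^3 + 150*x^2 - 500*x + 625 = (x - 5)^4

Eigenvalues and multiplicities (the geometric multiplicity of λ is n − rank(A − λI), which equals the number of Jordan blocks for λ):
  λ = 5: algebraic multiplicity = 4, geometric multiplicity = 2

Determining the block sizes for each eigenvalue:
  λ = 5: with am = 4 and gm = 2, the partition is not yet determined (e.g. several partitions of 4 into 2 parts exist). Let N = A − (5)·I. Computing rank(N^1) = 2, rank(N^2) = 1, rank(N^3) = 0; the number of blocks of size ≥ j is rank(N^{j−1}) − rank(N^j), giving [2, 1, 1]. So we have 1 block(s) of size 3, 1 block(s) of size 1 → block sizes [3, 1]

Assembling the blocks gives a Jordan form
J =
  [5, 1, 0, 0]
  [0, 5, 1, 0]
  [0, 0, 5, 0]
  [0, 0, 0, 5]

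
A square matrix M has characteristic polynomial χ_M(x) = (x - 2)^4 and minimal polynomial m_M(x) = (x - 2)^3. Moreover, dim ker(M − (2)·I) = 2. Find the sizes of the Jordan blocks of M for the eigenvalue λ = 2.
Block sizes for λ = 2: [3, 1]

Step 1 — from the characteristic polynomial, algebraic multiplicity of λ = 2 is 4. From dim ker(M − (2)·I) = 2, there are exactly 2 Jordan blocks for λ = 2.
Step 2 — from the minimal polynomial, the factor (x − 2)^3 tells us the largest block for λ = 2 has size 3.
Step 3 — with total size 4, 2 blocks, and largest block 3, the block sizes (in nonincreasing order) are [3, 1].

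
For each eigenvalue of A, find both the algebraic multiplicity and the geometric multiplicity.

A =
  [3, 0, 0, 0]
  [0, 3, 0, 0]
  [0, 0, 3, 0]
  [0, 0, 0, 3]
λ = 3: alg = 4, geom = 4

Step 1 — factor the characteristic polynomial to read off the algebraic multiplicities:
  χ_A(x) = (x - 3)^4

Step 2 — compute geometric multiplicities via the rank-nullity identity g(λ) = n − rank(A − λI):
  rank(A − (3)·I) = 0, so dim ker(A − (3)·I) = n − 0 = 4

Summary:
  λ = 3: algebraic multiplicity = 4, geometric multiplicity = 4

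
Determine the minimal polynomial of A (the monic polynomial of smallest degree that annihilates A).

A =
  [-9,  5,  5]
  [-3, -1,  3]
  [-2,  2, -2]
x^2 + 8*x + 16

The characteristic polynomial is χ_A(x) = (x + 4)^3, so the eigenvalues are known. The minimal polynomial is
  m_A(x) = Π_λ (x − λ)^{k_λ}
where k_λ is the size of the *largest* Jordan block for λ (equivalently, the smallest k with (A − λI)^k v = 0 for every generalised eigenvector v of λ).

  λ = -4: largest Jordan block has size 2, contributing (x + 4)^2

So m_A(x) = (x + 4)^2 = x^2 + 8*x + 16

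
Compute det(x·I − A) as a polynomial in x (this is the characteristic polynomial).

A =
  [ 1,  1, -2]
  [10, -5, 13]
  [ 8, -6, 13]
x^3 - 9*x^2 + 27*x - 27

Expanding det(x·I − A) (e.g. by cofactor expansion or by noting that A is similar to its Jordan form J, which has the same characteristic polynomial as A) gives
  χ_A(x) = x^3 - 9*x^2 + 27*x - 27
which factors as (x - 3)^3. The eigenvalues (with algebraic multiplicities) are λ = 3 with multiplicity 3.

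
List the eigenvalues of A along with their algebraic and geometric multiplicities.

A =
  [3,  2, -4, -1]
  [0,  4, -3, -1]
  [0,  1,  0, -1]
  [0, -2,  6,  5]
λ = 3: alg = 4, geom = 2

Step 1 — factor the characteristic polynomial to read off the algebraic multiplicities:
  χ_A(x) = (x - 3)^4

Step 2 — compute geometric multiplicities via the rank-nullity identity g(λ) = n − rank(A − λI):
  rank(A − (3)·I) = 2, so dim ker(A − (3)·I) = n − 2 = 2

Summary:
  λ = 3: algebraic multiplicity = 4, geometric multiplicity = 2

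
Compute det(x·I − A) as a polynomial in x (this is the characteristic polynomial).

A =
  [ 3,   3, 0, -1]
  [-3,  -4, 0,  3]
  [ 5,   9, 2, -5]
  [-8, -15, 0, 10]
x^4 - 11*x^3 + 42*x^2 - 68*x + 40

Expanding det(x·I − A) (e.g. by cofactor expansion or by noting that A is similar to its Jordan form J, which has the same characteristic polynomial as A) gives
  χ_A(x) = x^4 - 11*x^3 + 42*x^2 - 68*x + 40
which factors as (x - 5)*(x - 2)^3. The eigenvalues (with algebraic multiplicities) are λ = 2 with multiplicity 3, λ = 5 with multiplicity 1.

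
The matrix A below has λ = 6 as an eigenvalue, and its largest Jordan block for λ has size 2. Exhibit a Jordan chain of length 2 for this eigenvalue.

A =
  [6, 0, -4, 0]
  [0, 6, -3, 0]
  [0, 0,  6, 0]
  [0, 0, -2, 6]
A Jordan chain for λ = 6 of length 2:
v_1 = (-4, -3, 0, -2)ᵀ
v_2 = (0, 0, 1, 0)ᵀ

Let N = A − (6)·I. We want v_2 with N^2 v_2 = 0 but N^1 v_2 ≠ 0; then v_{j-1} := N · v_j for j = 2, …, 2.

Pick v_2 = (0, 0, 1, 0)ᵀ.
Then v_1 = N · v_2 = (-4, -3, 0, -2)ᵀ.

Sanity check: (A − (6)·I) v_1 = (0, 0, 0, 0)ᵀ = 0. ✓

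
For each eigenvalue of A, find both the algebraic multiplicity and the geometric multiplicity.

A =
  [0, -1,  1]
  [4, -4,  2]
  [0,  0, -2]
λ = -2: alg = 3, geom = 2

Step 1 — factor the characteristic polynomial to read off the algebraic multiplicities:
  χ_A(x) = (x + 2)^3

Step 2 — compute geometric multiplicities via the rank-nullity identity g(λ) = n − rank(A − λI):
  rank(A − (-2)·I) = 1, so dim ker(A − (-2)·I) = n − 1 = 2

Summary:
  λ = -2: algebraic multiplicity = 3, geometric multiplicity = 2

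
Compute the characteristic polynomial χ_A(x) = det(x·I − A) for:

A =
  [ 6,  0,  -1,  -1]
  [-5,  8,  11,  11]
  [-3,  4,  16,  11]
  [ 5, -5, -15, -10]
x^4 - 20*x^3 + 150*x^2 - 500*x + 625

Expanding det(x·I − A) (e.g. by cofactor expansion or by noting that A is similar to its Jordan form J, which has the same characteristic polynomial as A) gives
  χ_A(x) = x^4 - 20*x^3 + 150*x^2 - 500*x + 625
which factors as (x - 5)^4. The eigenvalues (with algebraic multiplicities) are λ = 5 with multiplicity 4.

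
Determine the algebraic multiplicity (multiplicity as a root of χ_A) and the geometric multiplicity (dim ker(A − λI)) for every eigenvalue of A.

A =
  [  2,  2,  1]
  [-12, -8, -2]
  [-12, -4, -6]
λ = -4: alg = 3, geom = 2

Step 1 — factor the characteristic polynomial to read off the algebraic multiplicities:
  χ_A(x) = (x + 4)^3

Step 2 — compute geometric multiplicities via the rank-nullity identity g(λ) = n − rank(A − λI):
  rank(A − (-4)·I) = 1, so dim ker(A − (-4)·I) = n − 1 = 2

Summary:
  λ = -4: algebraic multiplicity = 3, geometric multiplicity = 2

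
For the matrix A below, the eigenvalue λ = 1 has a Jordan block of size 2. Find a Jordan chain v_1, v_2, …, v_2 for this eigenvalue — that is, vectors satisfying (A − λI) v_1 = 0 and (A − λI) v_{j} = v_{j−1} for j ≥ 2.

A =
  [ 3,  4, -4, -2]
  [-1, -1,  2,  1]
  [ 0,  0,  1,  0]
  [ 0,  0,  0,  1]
A Jordan chain for λ = 1 of length 2:
v_1 = (2, -1, 0, 0)ᵀ
v_2 = (1, 0, 0, 0)ᵀ

Let N = A − (1)·I. We want v_2 with N^2 v_2 = 0 but N^1 v_2 ≠ 0; then v_{j-1} := N · v_j for j = 2, …, 2.

Pick v_2 = (1, 0, 0, 0)ᵀ.
Then v_1 = N · v_2 = (2, -1, 0, 0)ᵀ.

Sanity check: (A − (1)·I) v_1 = (0, 0, 0, 0)ᵀ = 0. ✓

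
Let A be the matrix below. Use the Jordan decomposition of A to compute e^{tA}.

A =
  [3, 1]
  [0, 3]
e^{tA} =
  [exp(3*t), t*exp(3*t)]
  [0, exp(3*t)]

Strategy: write A = P · J · P⁻¹ where J is a Jordan canonical form, so e^{tA} = P · e^{tJ} · P⁻¹, and e^{tJ} can be computed block-by-block.

A has Jordan form
J =
  [3, 1]
  [0, 3]
(up to reordering of blocks).

Per-block formulas:
  For a 2×2 Jordan block J_2(3): exp(t · J_2(3)) = e^(3t)·(I + t·N), where N is the 2×2 nilpotent shift.

After assembling e^{tJ} and conjugating by P, we get:

e^{tA} =
  [exp(3*t), t*exp(3*t)]
  [0, exp(3*t)]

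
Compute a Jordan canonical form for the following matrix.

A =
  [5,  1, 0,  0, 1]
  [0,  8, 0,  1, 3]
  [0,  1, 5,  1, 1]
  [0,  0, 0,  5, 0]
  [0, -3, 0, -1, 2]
J_2(5) ⊕ J_2(5) ⊕ J_1(5)

The characteristic polynomial is
  det(x·I − A) = x^5 - 25*x^4 + 250*x^3 - 1250*x^2 + 3125*x - 3125 = (x - 5)^5

Eigenvalues and multiplicities (the geometric multiplicity of λ is n − rank(A − λI), which equals the number of Jordan blocks for λ):
  λ = 5: algebraic multiplicity = 5, geometric multiplicity = 3

Determining the block sizes for each eigenvalue:
  λ = 5: with am = 5 and gm = 3, the partition is not yet determined (e.g. several partitions of 5 into 3 parts exist). Let N = A − (5)·I. Computing rank(N^1) = 2, rank(N^2) = 0; the number of blocks of size ≥ j is rank(N^{j−1}) − rank(N^j), giving [3, 2]. So we have 2 block(s) of size 2, 1 block(s) of size 1 → block sizes [2, 2, 1]

Assembling the blocks gives a Jordan form
J =
  [5, 1, 0, 0, 0]
  [0, 5, 0, 0, 0]
  [0, 0, 5, 1, 0]
  [0, 0, 0, 5, 0]
  [0, 0, 0, 0, 5]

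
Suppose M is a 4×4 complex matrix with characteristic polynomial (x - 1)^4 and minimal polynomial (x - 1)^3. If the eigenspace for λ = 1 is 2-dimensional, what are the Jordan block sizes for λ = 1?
Block sizes for λ = 1: [3, 1]

Step 1 — from the characteristic polynomial, algebraic multiplicity of λ = 1 is 4. From dim ker(M − (1)·I) = 2, there are exactly 2 Jordan blocks for λ = 1.
Step 2 — from the minimal polynomial, the factor (x − 1)^3 tells us the largest block for λ = 1 has size 3.
Step 3 — with total size 4, 2 blocks, and largest block 3, the block sizes (in nonincreasing order) are [3, 1].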